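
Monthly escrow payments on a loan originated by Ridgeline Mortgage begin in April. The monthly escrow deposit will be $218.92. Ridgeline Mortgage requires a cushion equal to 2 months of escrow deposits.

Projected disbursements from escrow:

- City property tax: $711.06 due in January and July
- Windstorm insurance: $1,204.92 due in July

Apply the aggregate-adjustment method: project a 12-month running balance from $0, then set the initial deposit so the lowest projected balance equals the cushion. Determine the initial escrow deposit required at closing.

$1,478.14

Cushion = 2 × $218.92 = $437.84
Trial balance (start $0, +$218.92 each month, − disbursements):
  Apr: +$218.92 → $218.92
  May: +$218.92 → $437.84
  Jun: +$218.92 → $656.76
  Jul: +$218.92 − $1,915.98 → -$1,040.30
  Aug: +$218.92 → -$821.38
  Sep: +$218.92 → -$602.46
  Oct: +$218.92 → -$383.54
  Nov: +$218.92 → -$164.62
  Dec: +$218.92 → $54.30
  Jan: +$218.92 − $711.06 → -$437.84
  Feb: +$218.92 → -$218.92
  Mar: +$218.92 → $0.00
Lowest trial balance = -$1,040.30 (Jul)
Initial deposit = cushion − low point = $437.84 − (-$1,040.30) = $1,478.14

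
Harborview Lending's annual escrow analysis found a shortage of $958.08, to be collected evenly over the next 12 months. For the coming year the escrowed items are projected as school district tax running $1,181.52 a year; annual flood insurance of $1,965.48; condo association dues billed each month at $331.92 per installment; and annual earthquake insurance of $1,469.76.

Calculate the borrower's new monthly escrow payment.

School district tax — $1,181.52/yr
Flood insurance — $1,965.48/yr
Condo association dues — $331.92 × 12 = $3,983.04/yr
Earthquake insurance — $1,469.76/yr
Total annual escrow = $8,599.80
Base monthly escrow = $8,599.80 / 12 = $716.65
Shortage per month = $958.08 / 12 = $79.84
New monthly escrow = $716.65 + $79.84 = $796.49

$796.49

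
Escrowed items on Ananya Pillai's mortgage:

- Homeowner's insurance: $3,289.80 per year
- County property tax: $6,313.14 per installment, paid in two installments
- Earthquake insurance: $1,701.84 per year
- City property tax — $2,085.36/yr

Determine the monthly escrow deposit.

$1,641.94

Homeowner's insurance: $3,289.80 annually
County property tax: $6,313.14 × 2 = $12,626.28 annually
Earthquake insurance: $1,701.84 annually
City property tax: $2,085.36 annually
Yearly total = $3,289.80 + $12,626.28 + $1,701.84 + $2,085.36 = $19,703.28
Monthly = $19,703.28 / 12 = $1,641.94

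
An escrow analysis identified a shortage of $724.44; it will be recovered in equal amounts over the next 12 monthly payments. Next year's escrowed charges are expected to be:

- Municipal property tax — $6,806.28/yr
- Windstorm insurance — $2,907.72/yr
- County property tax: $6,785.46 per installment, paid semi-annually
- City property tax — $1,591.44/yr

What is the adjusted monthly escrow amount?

Municipal property tax — $6,806.28 per year
Windstorm insurance — $2,907.72 per year
County property tax — $6,785.46 × 2 = $13,570.92 per year
City property tax — $1,591.44 per year
Total annual escrow = $24,876.36
Monthly escrow = $24,876.36 / 12 = $2,073.03
Monthly shortage recovery: $724.44 / 12 = $60.37
New monthly escrow = $2,073.03 + $60.37 = $2,133.40

$2,133.40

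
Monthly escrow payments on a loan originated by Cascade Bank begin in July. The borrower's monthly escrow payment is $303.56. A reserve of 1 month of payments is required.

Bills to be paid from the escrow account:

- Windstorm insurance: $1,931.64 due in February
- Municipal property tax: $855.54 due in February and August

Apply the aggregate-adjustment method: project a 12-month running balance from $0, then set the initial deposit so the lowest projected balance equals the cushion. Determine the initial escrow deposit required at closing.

$1,517.80

Cushion = 1 × $303.56 = $303.56
Trial balance (start $0, +$303.56 each month, − disbursements):
  Jul: +$303.56 → $303.56
  Aug: +$303.56 − $855.54 → -$248.42
  Sep: +$303.56 → $55.14
  Oct: +$303.56 → $358.70
  Nov: +$303.56 → $662.26
  Dec: +$303.56 → $965.82
  Jan: +$303.56 → $1,269.38
  Feb: +$303.56 − $2,787.18 → -$1,214.24
  Mar: +$303.56 → -$910.68
  Apr: +$303.56 → -$607.12
  May: +$303.56 → -$303.56
  Jun: +$303.56 → $0.00
Lowest trial balance = -$1,214.24 (Feb)
Initial deposit = cushion − low point = $303.56 − (-$1,214.24) = $1,517.80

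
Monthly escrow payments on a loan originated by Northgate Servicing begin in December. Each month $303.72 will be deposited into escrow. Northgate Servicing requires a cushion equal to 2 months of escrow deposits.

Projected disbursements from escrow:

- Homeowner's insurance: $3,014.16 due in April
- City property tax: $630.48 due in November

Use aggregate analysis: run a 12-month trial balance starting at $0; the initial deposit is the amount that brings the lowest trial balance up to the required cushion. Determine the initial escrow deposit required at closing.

Cushion = 2 × $303.72 = $607.44
Trial balance (start $0, +$303.72 each month, − disbursements):
  Dec: +$303.72 → $303.72
  Jan: +$303.72 → $607.44
  Feb: +$303.72 → $911.16
  Mar: +$303.72 → $1,214.88
  Apr: +$303.72 − $3,014.16 → -$1,495.56
  May: +$303.72 → -$1,191.84
  Jun: +$303.72 → -$888.12
  Jul: +$303.72 → -$584.40
  Aug: +$303.72 → -$280.68
  Sep: +$303.72 → $23.04
  Oct: +$303.72 → $326.76
  Nov: +$303.72 − $630.48 → $0.00
Lowest trial balance = -$1,495.56 (Apr)
Initial deposit = cushion − low point = $607.44 − (-$1,495.56) = $2,103.00

$2,103.00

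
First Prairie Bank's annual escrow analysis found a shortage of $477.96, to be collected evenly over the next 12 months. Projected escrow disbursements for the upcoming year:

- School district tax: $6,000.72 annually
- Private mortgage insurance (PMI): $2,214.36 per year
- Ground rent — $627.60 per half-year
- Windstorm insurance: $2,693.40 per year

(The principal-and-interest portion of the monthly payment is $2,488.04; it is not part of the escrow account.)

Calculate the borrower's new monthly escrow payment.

School district tax = $6,000.72 per year
Private mortgage insurance (PMI) = $2,214.36 per year
Ground rent = $627.60 × 2 = $1,255.20 per year
Windstorm insurance = $2,693.40 per year
Yearly total = $12,163.68
Per month = $12,163.68 / 12 = $1,013.64
Shortage spread = $477.96 / 12 = $39.83/mo
New monthly escrow = $1,013.64 + $39.83 = $1,053.47

$1,053.47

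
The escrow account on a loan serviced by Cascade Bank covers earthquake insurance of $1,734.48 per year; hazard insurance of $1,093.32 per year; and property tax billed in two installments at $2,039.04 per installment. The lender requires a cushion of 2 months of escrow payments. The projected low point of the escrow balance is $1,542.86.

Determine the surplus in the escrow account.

$391.88

Earthquake insurance — $1,734.48/yr
Hazard insurance — $1,093.32/yr
Property tax — $2,039.04 × 2 = $4,078.08/yr
Total per year = $6,905.88
Monthly escrow = $6,905.88 / 12 = $575.49
Required reserve = 2 × $575.49 = $1,150.98
Excess over cushion: $1,542.86 − $1,150.98 = $391.88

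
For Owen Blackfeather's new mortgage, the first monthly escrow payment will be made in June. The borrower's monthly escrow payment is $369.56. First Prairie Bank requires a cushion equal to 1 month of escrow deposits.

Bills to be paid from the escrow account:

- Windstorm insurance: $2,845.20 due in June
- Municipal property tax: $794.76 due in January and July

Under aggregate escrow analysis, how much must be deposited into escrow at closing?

$3,270.40

Cushion = 1 × $369.56 = $369.56
Trial balance (start $0, +$369.56 each month, − disbursements):
  Jun: +$369.56 − $2,845.20 → -$2,475.64
  Jul: +$369.56 − $794.76 → -$2,900.84
  Aug: +$369.56 → -$2,531.28
  Sep: +$369.56 → -$2,161.72
  Oct: +$369.56 → -$1,792.16
  Nov: +$369.56 → -$1,422.60
  Dec: +$369.56 → -$1,053.04
  Jan: +$369.56 − $794.76 → -$1,478.24
  Feb: +$369.56 → -$1,108.68
  Mar: +$369.56 → -$739.12
  Apr: +$369.56 → -$369.56
  May: +$369.56 → $0.00
Lowest trial balance = -$2,900.84 (Jul)
Initial deposit = cushion − low point = $369.56 − (-$2,900.84) = $3,270.40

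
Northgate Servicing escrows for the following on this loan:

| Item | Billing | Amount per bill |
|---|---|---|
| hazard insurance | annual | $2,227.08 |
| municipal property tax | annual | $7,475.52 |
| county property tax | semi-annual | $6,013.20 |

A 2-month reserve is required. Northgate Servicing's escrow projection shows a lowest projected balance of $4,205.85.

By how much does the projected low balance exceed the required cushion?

$584.35

Hazard insurance — $2,227.08 per year
Municipal property tax — $7,475.52 per year
County property tax — $6,013.20 × 2 = $12,026.40 per year
Yearly total = $21,729.00
Per month = $21,729.00 / 12 = $1,810.75
Cushion = 2 × $1,810.75 = $3,621.50
Excess over cushion: $4,205.85 − $3,621.50 = $584.35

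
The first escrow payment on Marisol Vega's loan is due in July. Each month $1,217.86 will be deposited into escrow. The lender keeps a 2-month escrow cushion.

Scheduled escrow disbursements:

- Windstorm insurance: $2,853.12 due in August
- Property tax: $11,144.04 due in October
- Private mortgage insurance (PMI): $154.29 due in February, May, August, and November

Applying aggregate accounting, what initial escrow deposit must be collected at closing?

Cushion = 2 × $1,217.86 = $2,435.72
Trial balance (start $0, +$1,217.86 each month, − disbursements):
  Jul: +$1,217.86 → $1,217.86
  Aug: +$1,217.86 − $3,007.41 → -$571.69
  Sep: +$1,217.86 → $646.17
  Oct: +$1,217.86 − $11,144.04 → -$9,280.01
  Nov: +$1,217.86 − $154.29 → -$8,216.44
  Dec: +$1,217.86 → -$6,998.58
  Jan: +$1,217.86 → -$5,780.72
  Feb: +$1,217.86 − $154.29 → -$4,717.15
  Mar: +$1,217.86 → -$3,499.29
  Apr: +$1,217.86 → -$2,281.43
  May: +$1,217.86 − $154.29 → -$1,217.86
  Jun: +$1,217.86 → $0.00
Lowest trial balance = -$9,280.01 (Oct)
Initial deposit = cushion − low point = $2,435.72 − (-$9,280.01) = $11,715.73

$11,715.73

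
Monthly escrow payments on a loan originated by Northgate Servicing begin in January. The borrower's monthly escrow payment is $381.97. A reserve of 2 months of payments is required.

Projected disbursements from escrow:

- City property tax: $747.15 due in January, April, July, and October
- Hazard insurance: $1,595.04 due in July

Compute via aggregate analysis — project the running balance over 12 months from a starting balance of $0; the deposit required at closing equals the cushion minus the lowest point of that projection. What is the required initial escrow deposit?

$1,926.64

Cushion = 2 × $381.97 = $763.94
Trial balance (start $0, +$381.97 each month, − disbursements):
  Jan: +$381.97 − $747.15 → -$365.18
  Feb: +$381.97 → $16.79
  Mar: +$381.97 → $398.76
  Apr: +$381.97 − $747.15 → $33.58
  May: +$381.97 → $415.55
  Jun: +$381.97 → $797.52
  Jul: +$381.97 − $2,342.19 → -$1,162.70
  Aug: +$381.97 → -$780.73
  Sep: +$381.97 → -$398.76
  Oct: +$381.97 − $747.15 → -$763.94
  Nov: +$381.97 → -$381.97
  Dec: +$381.97 → $0.00
Lowest trial balance = -$1,162.70 (Jul)
Initial deposit = cushion − low point = $763.94 − (-$1,162.70) = $1,926.64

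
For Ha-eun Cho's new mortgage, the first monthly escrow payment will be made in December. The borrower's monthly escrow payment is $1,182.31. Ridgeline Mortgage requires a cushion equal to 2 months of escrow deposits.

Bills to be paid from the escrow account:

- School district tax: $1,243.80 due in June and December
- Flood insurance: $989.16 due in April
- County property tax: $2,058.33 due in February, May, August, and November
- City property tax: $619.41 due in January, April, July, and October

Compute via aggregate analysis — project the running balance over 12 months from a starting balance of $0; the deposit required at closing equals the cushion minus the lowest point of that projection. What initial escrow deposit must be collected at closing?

Cushion = 2 × $1,182.31 = $2,364.62
Trial balance (start $0, +$1,182.31 each month, − disbursements):
  Dec: +$1,182.31 − $1,243.80 → -$61.49
  Jan: +$1,182.31 − $619.41 → $501.41
  Feb: +$1,182.31 − $2,058.33 → -$374.61
  Mar: +$1,182.31 → $807.70
  Apr: +$1,182.31 − $1,608.57 → $381.44
  May: +$1,182.31 − $2,058.33 → -$494.58
  Jun: +$1,182.31 − $1,243.80 → -$556.07
  Jul: +$1,182.31 − $619.41 → $6.83
  Aug: +$1,182.31 − $2,058.33 → -$869.19
  Sep: +$1,182.31 → $313.12
  Oct: +$1,182.31 − $619.41 → $876.02
  Nov: +$1,182.31 − $2,058.33 → $0.00
Lowest trial balance = -$869.19 (Aug)
Initial deposit = cushion − low point = $2,364.62 − (-$869.19) = $3,233.81

$3,233.81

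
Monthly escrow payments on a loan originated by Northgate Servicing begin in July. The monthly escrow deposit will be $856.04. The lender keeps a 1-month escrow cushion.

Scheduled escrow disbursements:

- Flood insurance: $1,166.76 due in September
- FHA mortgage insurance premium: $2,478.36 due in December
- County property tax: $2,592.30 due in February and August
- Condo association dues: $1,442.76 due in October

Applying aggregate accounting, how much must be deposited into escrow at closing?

$4,280.20

Cushion = 1 × $856.04 = $856.04
Trial balance (start $0, +$856.04 each month, − disbursements):
  Jul: +$856.04 → $856.04
  Aug: +$856.04 − $2,592.30 → -$880.22
  Sep: +$856.04 − $1,166.76 → -$1,190.94
  Oct: +$856.04 − $1,442.76 → -$1,777.66
  Nov: +$856.04 → -$921.62
  Dec: +$856.04 − $2,478.36 → -$2,543.94
  Jan: +$856.04 → -$1,687.90
  Feb: +$856.04 − $2,592.30 → -$3,424.16
  Mar: +$856.04 → -$2,568.12
  Apr: +$856.04 → -$1,712.08
  May: +$856.04 → -$856.04
  Jun: +$856.04 → $0.00
Lowest trial balance = -$3,424.16 (Feb)
Initial deposit = cushion − low point = $856.04 − (-$3,424.16) = $4,280.20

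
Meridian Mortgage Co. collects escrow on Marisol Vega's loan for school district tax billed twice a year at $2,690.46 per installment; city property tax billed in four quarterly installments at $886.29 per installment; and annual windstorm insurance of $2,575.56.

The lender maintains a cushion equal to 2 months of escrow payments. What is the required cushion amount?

$1,916.94

School district tax — $2,690.46 × 2 = $5,380.92/yr
City property tax — $886.29 × 4 = $3,545.16/yr
Windstorm insurance — $2,575.56/yr
Annual escrow total = $11,501.64
Monthly escrow = $11,501.64 ÷ 12 = $958.47
Reserve = 2 × $958.47 = $1,916.94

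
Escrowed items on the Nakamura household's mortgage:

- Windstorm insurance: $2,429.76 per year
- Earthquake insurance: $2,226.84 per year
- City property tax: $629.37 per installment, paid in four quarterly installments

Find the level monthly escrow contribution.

Windstorm insurance — $2,429.76 annually
Earthquake insurance — $2,226.84 annually
City property tax — $629.37 × 4 = $2,517.48 annually
Combined annual = $7,174.08
Per month = $7,174.08 / 12 = $597.84

$597.84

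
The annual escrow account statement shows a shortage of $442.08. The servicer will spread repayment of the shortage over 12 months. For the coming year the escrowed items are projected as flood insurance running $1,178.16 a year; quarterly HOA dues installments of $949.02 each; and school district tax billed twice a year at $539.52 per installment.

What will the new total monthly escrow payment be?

$541.28

Flood insurance — $1,178.16 annually
HOA dues — $949.02 × 4 = $3,796.08 annually
School district tax — $539.52 × 2 = $1,079.04 annually
Annual escrow total = $1,178.16 + $3,796.08 + $1,079.04 = $6,053.28
Per month = $6,053.28 ÷ 12 = $504.44
Shortage spread = $442.08 / 12 = $36.84/mo
New monthly escrow = $504.44 + $36.84 = $541.28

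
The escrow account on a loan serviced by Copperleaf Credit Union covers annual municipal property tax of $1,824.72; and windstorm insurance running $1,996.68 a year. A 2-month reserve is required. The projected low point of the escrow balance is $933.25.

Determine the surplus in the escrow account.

Municipal property tax — $1,824.72
Windstorm insurance — $1,996.68
Annual escrow total = $3,821.40
Base monthly escrow = $3,821.40 / 12 = $318.45
Required reserve = 2 × $318.45 = $636.90
Excess over cushion: $933.25 − $636.90 = $296.35

$296.35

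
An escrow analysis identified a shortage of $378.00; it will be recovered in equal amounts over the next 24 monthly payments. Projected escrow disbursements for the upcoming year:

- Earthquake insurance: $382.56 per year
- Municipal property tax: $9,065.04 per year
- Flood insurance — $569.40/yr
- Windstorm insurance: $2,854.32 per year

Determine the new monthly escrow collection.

Earthquake insurance — $382.56
Municipal property tax — $9,065.04
Flood insurance — $569.40
Windstorm insurance — $2,854.32
Yearly total = $382.56 + $9,065.04 + $569.40 + $2,854.32 = $12,871.32
Per month = $12,871.32 / 12 = $1,072.61
Shortage per month = $378.00 ÷ 24 = $15.75
New monthly escrow = $1,072.61 + $15.75 = $1,088.36

$1,088.36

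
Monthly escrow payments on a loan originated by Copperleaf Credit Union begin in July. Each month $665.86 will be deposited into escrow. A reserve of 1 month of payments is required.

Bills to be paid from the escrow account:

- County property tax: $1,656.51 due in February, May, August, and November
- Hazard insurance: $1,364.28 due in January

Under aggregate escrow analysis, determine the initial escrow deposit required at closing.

Cushion = 1 × $665.86 = $665.86
Trial balance (start $0, +$665.86 each month, − disbursements):
  Jul: +$665.86 → $665.86
  Aug: +$665.86 − $1,656.51 → -$324.79
  Sep: +$665.86 → $341.07
  Oct: +$665.86 → $1,006.93
  Nov: +$665.86 − $1,656.51 → $16.28
  Dec: +$665.86 → $682.14
  Jan: +$665.86 − $1,364.28 → -$16.28
  Feb: +$665.86 − $1,656.51 → -$1,006.93
  Mar: +$665.86 → -$341.07
  Apr: +$665.86 → $324.79
  May: +$665.86 − $1,656.51 → -$665.86
  Jun: +$665.86 → $0.00
Lowest trial balance = -$1,006.93 (Feb)
Initial deposit = cushion − low point = $665.86 − (-$1,006.93) = $1,672.79

$1,672.79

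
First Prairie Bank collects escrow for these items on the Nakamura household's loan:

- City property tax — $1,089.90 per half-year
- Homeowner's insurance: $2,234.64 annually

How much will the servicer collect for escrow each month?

$367.87

City property tax — $1,089.90 × 2 = $2,179.80/yr
Homeowner's insurance — $2,234.64/yr
Combined annual = $2,179.80 + $2,234.64 = $4,414.44
Per month = $4,414.44 ÷ 12 = $367.87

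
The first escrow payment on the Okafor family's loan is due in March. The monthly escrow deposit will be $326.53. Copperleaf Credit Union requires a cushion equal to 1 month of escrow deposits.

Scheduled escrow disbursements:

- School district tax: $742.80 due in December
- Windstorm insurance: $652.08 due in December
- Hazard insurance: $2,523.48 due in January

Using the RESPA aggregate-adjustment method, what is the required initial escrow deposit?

$653.06

Cushion = 1 × $326.53 = $326.53
Trial balance (start $0, +$326.53 each month, − disbursements):
  Mar: +$326.53 → $326.53
  Apr: +$326.53 → $653.06
  May: +$326.53 → $979.59
  Jun: +$326.53 → $1,306.12
  Jul: +$326.53 → $1,632.65
  Aug: +$326.53 → $1,959.18
  Sep: +$326.53 → $2,285.71
  Oct: +$326.53 → $2,612.24
  Nov: +$326.53 → $2,938.77
  Dec: +$326.53 − $1,394.88 → $1,870.42
  Jan: +$326.53 − $2,523.48 → -$326.53
  Feb: +$326.53 → $0.00
Lowest trial balance = -$326.53 (Jan)
Initial deposit = cushion − low point = $326.53 − (-$326.53) = $653.06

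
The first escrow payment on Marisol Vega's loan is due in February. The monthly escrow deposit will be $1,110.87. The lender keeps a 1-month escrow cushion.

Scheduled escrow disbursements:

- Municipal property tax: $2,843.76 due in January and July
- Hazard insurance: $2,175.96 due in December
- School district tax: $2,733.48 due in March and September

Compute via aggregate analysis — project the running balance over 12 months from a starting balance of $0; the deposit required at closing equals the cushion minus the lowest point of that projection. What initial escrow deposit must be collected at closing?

$1,622.61

Cushion = 1 × $1,110.87 = $1,110.87
Trial balance (start $0, +$1,110.87 each month, − disbursements):
  Feb: +$1,110.87 → $1,110.87
  Mar: +$1,110.87 − $2,733.48 → -$511.74
  Apr: +$1,110.87 → $599.13
  May: +$1,110.87 → $1,710.00
  Jun: +$1,110.87 → $2,820.87
  Jul: +$1,110.87 − $2,843.76 → $1,087.98
  Aug: +$1,110.87 → $2,198.85
  Sep: +$1,110.87 − $2,733.48 → $576.24
  Oct: +$1,110.87 → $1,687.11
  Nov: +$1,110.87 → $2,797.98
  Dec: +$1,110.87 − $2,175.96 → $1,732.89
  Jan: +$1,110.87 − $2,843.76 → $0.00
Lowest trial balance = -$511.74 (Mar)
Initial deposit = cushion − low point = $1,110.87 − (-$511.74) = $1,622.61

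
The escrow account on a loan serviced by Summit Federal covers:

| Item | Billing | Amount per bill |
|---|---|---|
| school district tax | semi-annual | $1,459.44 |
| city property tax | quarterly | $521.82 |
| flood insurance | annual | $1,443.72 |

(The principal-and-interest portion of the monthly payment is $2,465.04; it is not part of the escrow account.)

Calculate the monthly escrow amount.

School district tax = $1,459.44 × 2 = $2,918.88 annually
City property tax = $521.82 × 4 = $2,087.28 annually
Flood insurance = $1,443.72 annually
Combined annual = $2,918.88 + $2,087.28 + $1,443.72 = $6,449.88
Monthly = $6,449.88 ÷ 12 = $537.49

$537.49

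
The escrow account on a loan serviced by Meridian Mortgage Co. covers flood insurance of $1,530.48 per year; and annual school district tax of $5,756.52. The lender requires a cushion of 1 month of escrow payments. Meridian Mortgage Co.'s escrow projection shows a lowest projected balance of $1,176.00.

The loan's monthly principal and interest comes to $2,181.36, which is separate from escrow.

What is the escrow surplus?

$568.75

Flood insurance = $1,530.48
School district tax = $5,756.52
Annual escrow total = $1,530.48 + $5,756.52 = $7,287.00
Base monthly escrow = $7,287.00 ÷ 12 = $607.25
Required reserve = 1 × $607.25 = $607.25
Excess over cushion: $1,176.00 − $607.25 = $568.75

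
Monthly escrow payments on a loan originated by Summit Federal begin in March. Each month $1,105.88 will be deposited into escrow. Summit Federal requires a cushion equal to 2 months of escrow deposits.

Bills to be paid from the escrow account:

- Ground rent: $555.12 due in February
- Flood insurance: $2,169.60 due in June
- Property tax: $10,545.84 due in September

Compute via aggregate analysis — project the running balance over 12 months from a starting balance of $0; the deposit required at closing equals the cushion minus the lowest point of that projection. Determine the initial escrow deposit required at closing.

$7,186.04

Cushion = 2 × $1,105.88 = $2,211.76
Trial balance (start $0, +$1,105.88 each month, − disbursements):
  Mar: +$1,105.88 → $1,105.88
  Apr: +$1,105.88 → $2,211.76
  May: +$1,105.88 → $3,317.64
  Jun: +$1,105.88 − $2,169.60 → $2,253.92
  Jul: +$1,105.88 → $3,359.80
  Aug: +$1,105.88 → $4,465.68
  Sep: +$1,105.88 − $10,545.84 → -$4,974.28
  Oct: +$1,105.88 → -$3,868.40
  Nov: +$1,105.88 → -$2,762.52
  Dec: +$1,105.88 → -$1,656.64
  Jan: +$1,105.88 → -$550.76
  Feb: +$1,105.88 − $555.12 → $0.00
Lowest trial balance = -$4,974.28 (Sep)
Initial deposit = cushion − low point = $2,211.76 − (-$4,974.28) = $7,186.04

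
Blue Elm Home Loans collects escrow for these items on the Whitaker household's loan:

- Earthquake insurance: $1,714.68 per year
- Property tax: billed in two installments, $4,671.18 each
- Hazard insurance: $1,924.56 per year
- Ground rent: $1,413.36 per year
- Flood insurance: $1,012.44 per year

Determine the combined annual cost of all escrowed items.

$15,407.40

Earthquake insurance = $1,714.68
Property tax = $4,671.18 × 2 = $9,342.36
Hazard insurance = $1,924.56
Ground rent = $1,413.36
Flood insurance = $1,012.44
Total annual escrow = $1,714.68 + $9,342.36 + $1,924.56 + $1,413.36 + $1,012.44 = $15,407.40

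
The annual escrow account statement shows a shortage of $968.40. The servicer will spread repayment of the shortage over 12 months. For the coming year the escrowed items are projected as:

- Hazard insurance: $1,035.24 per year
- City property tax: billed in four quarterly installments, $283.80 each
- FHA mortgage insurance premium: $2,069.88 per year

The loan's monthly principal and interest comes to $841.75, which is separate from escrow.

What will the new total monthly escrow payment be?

$434.06

Hazard insurance = $1,035.24 annually
City property tax = $283.80 × 4 = $1,135.20 annually
FHA mortgage insurance premium = $2,069.88 annually
Combined annual = $1,035.24 + $1,135.20 + $2,069.88 = $4,240.32
Base monthly escrow = $4,240.32 ÷ 12 = $353.36
Shortage per month = $968.40 ÷ 12 = $80.70
Adjusted monthly = $353.36 + $80.70 = $434.06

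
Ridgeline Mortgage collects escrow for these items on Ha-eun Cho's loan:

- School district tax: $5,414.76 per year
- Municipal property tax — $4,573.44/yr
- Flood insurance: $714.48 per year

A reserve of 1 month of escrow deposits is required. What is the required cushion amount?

School district tax = $5,414.76 per year
Municipal property tax = $4,573.44 per year
Flood insurance = $714.48 per year
Combined annual = $10,702.68
Per month = $10,702.68 ÷ 12 = $891.89
Reserve = 1 × $891.89 = $891.89

$891.89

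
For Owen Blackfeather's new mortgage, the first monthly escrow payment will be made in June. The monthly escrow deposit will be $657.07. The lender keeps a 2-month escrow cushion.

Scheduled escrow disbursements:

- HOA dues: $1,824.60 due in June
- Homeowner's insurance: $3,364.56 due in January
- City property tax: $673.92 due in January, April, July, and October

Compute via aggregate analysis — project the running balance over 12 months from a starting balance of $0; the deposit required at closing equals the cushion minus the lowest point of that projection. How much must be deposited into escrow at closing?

Cushion = 2 × $657.07 = $1,314.14
Trial balance (start $0, +$657.07 each month, − disbursements):
  Jun: +$657.07 − $1,824.60 → -$1,167.53
  Jul: +$657.07 − $673.92 → -$1,184.38
  Aug: +$657.07 → -$527.31
  Sep: +$657.07 → $129.76
  Oct: +$657.07 − $673.92 → $112.91
  Nov: +$657.07 → $769.98
  Dec: +$657.07 → $1,427.05
  Jan: +$657.07 − $4,038.48 → -$1,954.36
  Feb: +$657.07 → -$1,297.29
  Mar: +$657.07 → -$640.22
  Apr: +$657.07 − $673.92 → -$657.07
  May: +$657.07 → $0.00
Lowest trial balance = -$1,954.36 (Jan)
Initial deposit = cushion − low point = $1,314.14 − (-$1,954.36) = $3,268.50

$3,268.50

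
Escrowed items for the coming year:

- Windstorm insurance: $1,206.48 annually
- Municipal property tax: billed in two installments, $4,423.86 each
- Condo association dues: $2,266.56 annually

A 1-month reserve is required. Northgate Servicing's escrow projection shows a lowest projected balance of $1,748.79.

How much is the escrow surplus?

Windstorm insurance = $1,206.48 annually
Municipal property tax = $4,423.86 × 2 = $8,847.72 annually
Condo association dues = $2,266.56 annually
Total annual escrow = $1,206.48 + $8,847.72 + $2,266.56 = $12,320.76
Base monthly escrow = $12,320.76 ÷ 12 = $1,026.73
Required reserve = 1 × $1,026.73 = $1,026.73
Excess over cushion: $1,748.79 − $1,026.73 = $722.06

$722.06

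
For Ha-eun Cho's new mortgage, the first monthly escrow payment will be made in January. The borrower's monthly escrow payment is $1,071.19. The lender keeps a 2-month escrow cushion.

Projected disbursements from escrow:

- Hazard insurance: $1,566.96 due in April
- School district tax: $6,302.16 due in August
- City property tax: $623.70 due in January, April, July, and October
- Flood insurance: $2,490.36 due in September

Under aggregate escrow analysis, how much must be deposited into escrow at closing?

Cushion = 2 × $1,071.19 = $2,142.38
Trial balance (start $0, +$1,071.19 each month, − disbursements):
  Jan: +$1,071.19 − $623.70 → $447.49
  Feb: +$1,071.19 → $1,518.68
  Mar: +$1,071.19 → $2,589.87
  Apr: +$1,071.19 − $2,190.66 → $1,470.40
  May: +$1,071.19 → $2,541.59
  Jun: +$1,071.19 → $3,612.78
  Jul: +$1,071.19 − $623.70 → $4,060.27
  Aug: +$1,071.19 − $6,302.16 → -$1,170.70
  Sep: +$1,071.19 − $2,490.36 → -$2,589.87
  Oct: +$1,071.19 − $623.70 → -$2,142.38
  Nov: +$1,071.19 → -$1,071.19
  Dec: +$1,071.19 → $0.00
Lowest trial balance = -$2,589.87 (Sep)
Initial deposit = cushion − low point = $2,142.38 − (-$2,589.87) = $4,732.25

$4,732.25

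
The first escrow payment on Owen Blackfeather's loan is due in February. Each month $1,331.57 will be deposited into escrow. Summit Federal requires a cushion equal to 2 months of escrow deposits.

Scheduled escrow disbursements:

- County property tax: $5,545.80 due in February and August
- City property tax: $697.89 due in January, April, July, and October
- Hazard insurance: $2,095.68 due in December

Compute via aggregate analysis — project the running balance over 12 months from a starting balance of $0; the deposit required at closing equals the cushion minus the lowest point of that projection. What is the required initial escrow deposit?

Cushion = 2 × $1,331.57 = $2,663.14
Trial balance (start $0, +$1,331.57 each month, − disbursements):
  Feb: +$1,331.57 − $5,545.80 → -$4,214.23
  Mar: +$1,331.57 → -$2,882.66
  Apr: +$1,331.57 − $697.89 → -$2,248.98
  May: +$1,331.57 → -$917.41
  Jun: +$1,331.57 → $414.16
  Jul: +$1,331.57 − $697.89 → $1,047.84
  Aug: +$1,331.57 − $5,545.80 → -$3,166.39
  Sep: +$1,331.57 → -$1,834.82
  Oct: +$1,331.57 − $697.89 → -$1,201.14
  Nov: +$1,331.57 → $130.43
  Dec: +$1,331.57 − $2,095.68 → -$633.68
  Jan: +$1,331.57 − $697.89 → $0.00
Lowest trial balance = -$4,214.23 (Feb)
Initial deposit = cushion − low point = $2,663.14 − (-$4,214.23) = $6,877.37

$6,877.37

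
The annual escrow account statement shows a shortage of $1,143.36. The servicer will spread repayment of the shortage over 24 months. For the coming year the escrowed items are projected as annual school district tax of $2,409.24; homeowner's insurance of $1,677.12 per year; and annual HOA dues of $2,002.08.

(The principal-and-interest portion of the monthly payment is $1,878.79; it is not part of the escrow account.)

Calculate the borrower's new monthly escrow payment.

$555.01

School district tax = $2,409.24/yr
Homeowner's insurance = $1,677.12/yr
HOA dues = $2,002.08/yr
Yearly total = $2,409.24 + $1,677.12 + $2,002.08 = $6,088.44
Monthly = $6,088.44 ÷ 12 = $507.37
Shortage spread = $1,143.36 / 24 = $47.64/mo
Adjusted monthly = $507.37 + $47.64 = $555.01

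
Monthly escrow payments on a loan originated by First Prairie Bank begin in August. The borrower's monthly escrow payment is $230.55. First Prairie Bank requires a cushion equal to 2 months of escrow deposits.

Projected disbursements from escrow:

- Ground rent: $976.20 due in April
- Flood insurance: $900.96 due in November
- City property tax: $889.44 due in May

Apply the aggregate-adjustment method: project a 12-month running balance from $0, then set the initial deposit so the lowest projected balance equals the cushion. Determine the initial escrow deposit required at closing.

Cushion = 2 × $230.55 = $461.10
Trial balance (start $0, +$230.55 each month, − disbursements):
  Aug: +$230.55 → $230.55
  Sep: +$230.55 → $461.10
  Oct: +$230.55 → $691.65
  Nov: +$230.55 − $900.96 → $21.24
  Dec: +$230.55 → $251.79
  Jan: +$230.55 → $482.34
  Feb: +$230.55 → $712.89
  Mar: +$230.55 → $943.44
  Apr: +$230.55 − $976.20 → $197.79
  May: +$230.55 − $889.44 → -$461.10
  Jun: +$230.55 → -$230.55
  Jul: +$230.55 → $0.00
Lowest trial balance = -$461.10 (May)
Initial deposit = cushion − low point = $461.10 − (-$461.10) = $922.20

$922.20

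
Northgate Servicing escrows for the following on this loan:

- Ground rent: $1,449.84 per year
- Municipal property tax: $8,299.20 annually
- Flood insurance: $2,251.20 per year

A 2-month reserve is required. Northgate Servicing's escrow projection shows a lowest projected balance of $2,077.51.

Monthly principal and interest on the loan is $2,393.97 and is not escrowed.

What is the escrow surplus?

$77.47

Ground rent = $1,449.84 per year
Municipal property tax = $8,299.20 per year
Flood insurance = $2,251.20 per year
Combined annual = $12,000.24
Monthly escrow = $12,000.24 / 12 = $1,000.02
Cushion = 2 × $1,000.02 = $2,000.04
Excess over cushion: $2,077.51 − $2,000.04 = $77.47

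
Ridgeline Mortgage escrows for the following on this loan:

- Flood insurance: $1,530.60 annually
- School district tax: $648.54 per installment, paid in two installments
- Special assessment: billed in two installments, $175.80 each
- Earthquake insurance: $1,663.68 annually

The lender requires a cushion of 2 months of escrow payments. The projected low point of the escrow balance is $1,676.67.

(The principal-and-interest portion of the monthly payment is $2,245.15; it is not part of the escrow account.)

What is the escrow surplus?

Flood insurance — $1,530.60 per year
School district tax — $648.54 × 2 = $1,297.08 per year
Special assessment — $175.80 × 2 = $351.60 per year
Earthquake insurance — $1,663.68 per year
Total annual escrow = $1,530.60 + $1,297.08 + $351.60 + $1,663.68 = $4,842.96
Monthly = $4,842.96 ÷ 12 = $403.58
Required reserve = 2 × $403.58 = $807.16
Surplus = $1,676.67 − $807.16 = $869.51

$869.51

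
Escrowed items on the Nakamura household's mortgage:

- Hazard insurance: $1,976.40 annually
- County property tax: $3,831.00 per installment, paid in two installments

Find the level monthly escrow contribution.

Hazard insurance = $1,976.40 per year
County property tax = $3,831.00 × 2 = $7,662.00 per year
Total annual escrow = $1,976.40 + $7,662.00 = $9,638.40
Monthly = $9,638.40 ÷ 12 = $803.20

$803.20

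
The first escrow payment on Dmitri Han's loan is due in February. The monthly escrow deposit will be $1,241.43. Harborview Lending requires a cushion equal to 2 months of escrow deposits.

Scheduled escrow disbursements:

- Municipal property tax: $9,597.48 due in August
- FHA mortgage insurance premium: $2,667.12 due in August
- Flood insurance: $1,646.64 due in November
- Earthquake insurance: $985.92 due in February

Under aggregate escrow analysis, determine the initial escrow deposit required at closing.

Cushion = 2 × $1,241.43 = $2,482.86
Trial balance (start $0, +$1,241.43 each month, − disbursements):
  Feb: +$1,241.43 − $985.92 → $255.51
  Mar: +$1,241.43 → $1,496.94
  Apr: +$1,241.43 → $2,738.37
  May: +$1,241.43 → $3,979.80
  Jun: +$1,241.43 → $5,221.23
  Jul: +$1,241.43 → $6,462.66
  Aug: +$1,241.43 − $12,264.60 → -$4,560.51
  Sep: +$1,241.43 → -$3,319.08
  Oct: +$1,241.43 → -$2,077.65
  Nov: +$1,241.43 − $1,646.64 → -$2,482.86
  Dec: +$1,241.43 → -$1,241.43
  Jan: +$1,241.43 → $0.00
Lowest trial balance = -$4,560.51 (Aug)
Initial deposit = cushion − low point = $2,482.86 − (-$4,560.51) = $7,043.37

$7,043.37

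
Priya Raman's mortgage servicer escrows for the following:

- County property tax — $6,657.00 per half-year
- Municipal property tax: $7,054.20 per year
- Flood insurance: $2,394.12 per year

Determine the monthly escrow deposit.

County property tax — $6,657.00 × 2 = $13,314.00 per year
Municipal property tax — $7,054.20 per year
Flood insurance — $2,394.12 per year
Combined annual = $22,762.32
Monthly escrow = $22,762.32 / 12 = $1,896.86

$1,896.86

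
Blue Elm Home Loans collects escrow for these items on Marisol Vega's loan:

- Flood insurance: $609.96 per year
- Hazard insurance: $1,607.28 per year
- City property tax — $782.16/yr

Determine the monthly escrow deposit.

Flood insurance = $609.96 annually
Hazard insurance = $1,607.28 annually
City property tax = $782.16 annually
Combined annual = $2,999.40
Base monthly escrow = $2,999.40 / 12 = $249.95

$249.95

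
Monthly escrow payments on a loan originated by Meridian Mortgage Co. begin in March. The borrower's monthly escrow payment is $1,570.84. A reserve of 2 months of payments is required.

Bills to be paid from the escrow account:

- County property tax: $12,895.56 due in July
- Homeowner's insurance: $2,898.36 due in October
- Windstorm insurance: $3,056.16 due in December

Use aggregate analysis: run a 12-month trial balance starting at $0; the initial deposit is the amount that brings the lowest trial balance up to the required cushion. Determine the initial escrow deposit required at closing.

Cushion = 2 × $1,570.84 = $3,141.68
Trial balance (start $0, +$1,570.84 each month, − disbursements):
  Mar: +$1,570.84 → $1,570.84
  Apr: +$1,570.84 → $3,141.68
  May: +$1,570.84 → $4,712.52
  Jun: +$1,570.84 → $6,283.36
  Jul: +$1,570.84 − $12,895.56 → -$5,041.36
  Aug: +$1,570.84 → -$3,470.52
  Sep: +$1,570.84 → -$1,899.68
  Oct: +$1,570.84 − $2,898.36 → -$3,227.20
  Nov: +$1,570.84 → -$1,656.36
  Dec: +$1,570.84 − $3,056.16 → -$3,141.68
  Jan: +$1,570.84 → -$1,570.84
  Feb: +$1,570.84 → $0.00
Lowest trial balance = -$5,041.36 (Jul)
Initial deposit = cushion − low point = $3,141.68 − (-$5,041.36) = $8,183.04

$8,183.04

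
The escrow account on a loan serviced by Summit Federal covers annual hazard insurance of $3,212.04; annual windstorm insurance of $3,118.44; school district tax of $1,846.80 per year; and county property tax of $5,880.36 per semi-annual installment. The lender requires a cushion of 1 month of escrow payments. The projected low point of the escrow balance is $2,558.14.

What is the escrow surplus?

$896.64

Hazard insurance = $3,212.04 annually
Windstorm insurance = $3,118.44 annually
School district tax = $1,846.80 annually
County property tax = $5,880.36 × 2 = $11,760.72 annually
Annual escrow total = $19,938.00
Monthly escrow = $19,938.00 ÷ 12 = $1,661.50
Required cushion = 1 × $1,661.50 = $1,661.50
Surplus = $2,558.14 − $1,661.50 = $896.64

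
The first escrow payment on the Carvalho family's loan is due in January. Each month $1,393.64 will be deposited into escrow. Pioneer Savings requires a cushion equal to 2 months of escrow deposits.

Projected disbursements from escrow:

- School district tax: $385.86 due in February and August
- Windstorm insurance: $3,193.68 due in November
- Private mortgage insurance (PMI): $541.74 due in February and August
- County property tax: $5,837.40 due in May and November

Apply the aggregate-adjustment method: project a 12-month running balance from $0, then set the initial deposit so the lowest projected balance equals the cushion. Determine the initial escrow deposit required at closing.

$4,180.92

Cushion = 2 × $1,393.64 = $2,787.28
Trial balance (start $0, +$1,393.64 each month, − disbursements):
  Jan: +$1,393.64 → $1,393.64
  Feb: +$1,393.64 − $927.60 → $1,859.68
  Mar: +$1,393.64 → $3,253.32
  Apr: +$1,393.64 → $4,646.96
  May: +$1,393.64 − $5,837.40 → $203.20
  Jun: +$1,393.64 → $1,596.84
  Jul: +$1,393.64 → $2,990.48
  Aug: +$1,393.64 − $927.60 → $3,456.52
  Sep: +$1,393.64 → $4,850.16
  Oct: +$1,393.64 → $6,243.80
  Nov: +$1,393.64 − $9,031.08 → -$1,393.64
  Dec: +$1,393.64 → $0.00
Lowest trial balance = -$1,393.64 (Nov)
Initial deposit = cushion − low point = $2,787.28 − (-$1,393.64) = $4,180.92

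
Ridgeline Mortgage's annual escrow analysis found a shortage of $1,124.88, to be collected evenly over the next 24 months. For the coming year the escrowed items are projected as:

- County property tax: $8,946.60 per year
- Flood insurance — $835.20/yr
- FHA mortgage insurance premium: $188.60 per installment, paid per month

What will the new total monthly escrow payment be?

County property tax = $8,946.60 per year
Flood insurance = $835.20 per year
FHA mortgage insurance premium = $188.60 × 12 = $2,263.20 per year
Annual escrow total = $12,045.00
Per month = $12,045.00 ÷ 12 = $1,003.75
Monthly shortage recovery: $1,124.88 ÷ 24 = $46.87
Adjusted monthly = $1,003.75 + $46.87 = $1,050.62

$1,050.62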